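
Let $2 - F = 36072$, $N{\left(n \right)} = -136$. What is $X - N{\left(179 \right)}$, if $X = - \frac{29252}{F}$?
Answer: $\frac{2467386}{18035} \approx 136.81$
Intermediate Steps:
$F = -36070$ ($F = 2 - 36072 = -36070$)
$X = \frac{14626}{18035}$ ($X = - \frac{29252}{-36070} = \left(-29252\right) \left(- \frac{1}{36070}\right) = \frac{14626}{18035} \approx 0.81098$)
$X - N{\left(179 \right)} = \frac{14626}{18035} - -136 = \frac{14626}{18035} + 136 = \frac{2467386}{18035}$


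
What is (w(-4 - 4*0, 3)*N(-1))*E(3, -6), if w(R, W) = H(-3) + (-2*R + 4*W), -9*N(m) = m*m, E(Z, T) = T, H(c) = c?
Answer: 34/3 ≈ 11.333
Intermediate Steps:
N(m) = -m**2/9 (N(m) = -m*m/9 = -m**2/9)
w(R, W) = -3 - 2*R + 4*W (w(R, W) = -3 + (-2*R + 4*W) = -3 - 2*R + 4*W)
(w(-4 - 4*0, 3)*N(-1))*E(3, -6) = ((-3 - 2*(-4 - 4*0) + 4*3)*(-1/9*(-1)**2))*(-6) = ((-3 - 2*(-4 + 0) + 12)*(-1/9*1))*(-6) = ((-3 - 2*(-4) + 12)*(-1/9))*(-6) = ((-3 + 8 + 12)*(-1/9))*(-6) = (17*(-1/9))*(-6) = -17/9*(-6) = 34/3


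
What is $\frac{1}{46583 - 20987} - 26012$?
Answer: $- \frac{665803151}{25596} \approx -26012.0$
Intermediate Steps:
$\frac{1}{46583 - 20987} - 26012 = \frac{1}{25596} - 26012 = - \frac{665803151}{25596}$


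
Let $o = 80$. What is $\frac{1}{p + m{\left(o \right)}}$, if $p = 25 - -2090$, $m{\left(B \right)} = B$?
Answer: $\frac{1}{2195} \approx 0.00045558$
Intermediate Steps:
$p = 2115$ ($p = 25 + 2090 = 2115$)
$\frac{1}{p + m{\left(o \right)}} = \frac{1}{2115 + 80} = \frac{1}{2195}$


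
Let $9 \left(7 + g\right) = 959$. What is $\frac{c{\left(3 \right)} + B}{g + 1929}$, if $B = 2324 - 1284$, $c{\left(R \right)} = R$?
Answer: $\frac{9387}{18257} \approx 0.51416$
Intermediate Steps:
$g = \frac{896}{9}$ ($g = -7 + \frac{1}{9} \cdot 959 = -7 + \frac{959}{9} = \frac{896}{9} \approx 99.556$)
$B = 1040$
$\frac{c{\left(3 \right)} + B}{g + 1929} = \frac{3 + 1040}{\frac{896}{9} + 1929} = \frac{1043}{\frac{18257}{9}} = 1043 \cdot \frac{9}{18257} = \frac{9387}{18257}$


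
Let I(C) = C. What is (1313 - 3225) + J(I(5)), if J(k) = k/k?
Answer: -1911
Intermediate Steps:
J(k) = 1
(1313 - 3225) + J(I(5)) = (1313 - 3225) + 1 = -1912 + 1 = -1911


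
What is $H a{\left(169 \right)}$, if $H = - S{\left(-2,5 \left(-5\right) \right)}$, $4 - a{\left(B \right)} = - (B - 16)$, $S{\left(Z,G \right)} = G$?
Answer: $3925$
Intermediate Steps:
$a{\left(B \right)} = -12 + B$ ($a{\left(B \right)} = 4 - - (B - 16) = 4 - - (-16 + B) = 4 - \left(16 - B\right) = 4 + \left(-16 + B\right) = -12 + B$)
$H = 25$ ($H = - 5 \left(-5\right) = \left(-1\right) \left(-25\right) = 25$)
$H a{\left(169 \right)} = 25 \left(-12 + 169\right) = 25 \cdot 157 = 3925$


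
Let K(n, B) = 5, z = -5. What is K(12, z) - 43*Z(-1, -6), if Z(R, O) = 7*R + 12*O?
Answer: 3402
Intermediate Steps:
K(12, z) - 43*Z(-1, -6) = 5 - 43*(7*(-1) + 12*(-6)) = 5 - 43*(-7 - 72) = 5 - 43*(-79) = 5 + 3397 = 3402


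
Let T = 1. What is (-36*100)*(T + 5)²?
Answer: -129600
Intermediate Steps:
(-36*100)*(T + 5)² = (-36*100)*(1 + 5)² = -3600*6² = -3600*36 = -129600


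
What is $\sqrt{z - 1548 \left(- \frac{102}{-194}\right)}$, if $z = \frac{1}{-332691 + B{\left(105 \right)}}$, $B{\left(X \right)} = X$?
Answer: $\frac{5 i \sqrt{418307612985770}}{3584538} \approx 28.529 i$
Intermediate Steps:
$z = - \frac{1}{332586}$ ($z = \frac{1}{-332691 + 105} = \frac{1}{-332586} = - \frac{1}{332586} \approx -3.0067 \cdot 10^{-6}$)
$\sqrt{z - 1548 \left(- \frac{102}{-194}\right)} = \sqrt{- \frac{1}{332586} - 1548 \left(- \frac{102}{-194}\right)} = \sqrt{- \frac{1}{332586} - 1548 \left(\left(-102\right) \left(- \frac{1}{194}\right)\right)} = \sqrt{- \frac{1}{332586} - \frac{78948}{97}} = \sqrt{- \frac{26256999625}{32260842}} = \frac{5 i \sqrt{418307612985770}}{3584538}$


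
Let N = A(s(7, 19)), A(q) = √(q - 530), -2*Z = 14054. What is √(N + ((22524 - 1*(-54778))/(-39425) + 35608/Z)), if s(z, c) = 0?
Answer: √(-21576350204828766 + 3070034828331025*I*√530)/55407895 ≈ 2.9191 + 3.9433*I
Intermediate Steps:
Z = -7027 (Z = -½*14054 = -7027)
A(q) = √(-530 + q)
N = I*√530 (N = √(-530 + 0) = √(-530) = I*√530 ≈ 23.022*I)
√(N + ((22524 - 1*(-54778))/(-39425) + 35608/Z)) = √(I*√530 + ((22524 - 1*(-54778))/(-39425) + 35608/(-7027))) = √(I*√530 + ((22524 + 54778)*(-1/39425) + 35608*(-1/7027))) = √(I*√530 + (77302*(-1/39425) - 35608/7027)) = √(I*√530 + (-77302/39425 - 35608/7027)) = √(I*√530 - 1947046554/277039475) = √(-1947046554/277039475 + I*√530)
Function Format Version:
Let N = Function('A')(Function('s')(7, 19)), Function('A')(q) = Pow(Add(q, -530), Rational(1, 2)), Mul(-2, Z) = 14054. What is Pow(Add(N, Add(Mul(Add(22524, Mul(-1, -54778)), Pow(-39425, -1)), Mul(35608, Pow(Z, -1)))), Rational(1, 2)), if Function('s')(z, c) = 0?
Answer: Mul(Rational(1, 55407895), Pow(Add(-21576350204828766, Mul(3070034828331025, I, Pow(530, Rational(1, 2)))), Rational(1, 2))) ≈ Add(2.9191, Mul(3.9433, I))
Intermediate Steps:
Z = -7027 (Z = Mul(Rational(-1, 2), 14054) = -7027)
Function('A')(q) = Pow(Add(-530, q), Rational(1, 2))
N = Mul(I, Pow(530, Rational(1, 2))) (N = Pow(Add(-530, 0), Rational(1, 2)) = Pow(-530, Rational(1, 2)) = Mul(I, Pow(530, Rational(1, 2))) ≈ Mul(23.022, I))
Pow(Add(N, Add(Mul(Add(22524, Mul(-1, -54778)), Pow(-39425, -1)), Mul(35608, Pow(Z, -1)))), Rational(1, 2)) = Pow(Add(Mul(I, Pow(530, Rational(1, 2))), Add(Mul(Add(22524, Mul(-1, -54778)), Pow(-39425, -1)), Mul(35608, Pow(-7027, -1)))), Rational(1, 2)) = Pow(Add(Mul(I, Pow(530, Rational(1, 2))), Add(Mul(Add(22524, 54778), Rational(-1, 39425)), Mul(35608, Rational(-1, 7027)))), Rational(1, 2)) = Pow(Add(Mul(I, Pow(530, Rational(1, 2))), Add(Mul(77302, Rational(-1, 39425)), Rational(-35608, 7027))), Rational(1, 2)) = Pow(Add(Mul(I, Pow(530, Rational(1, 2))), Add(Rational(-77302, 39425), Rational(-35608, 7027))), Rational(1, 2)) = Pow(Add(Mul(I, Pow(530, Rational(1, 2))), Rational(-1947046554, 277039475)), Rational(1, 2)) = Pow(Add(Rational(-1947046554, 277039475), Mul(I, Pow(530, Rational(1, 2)))), Rational(1, 2))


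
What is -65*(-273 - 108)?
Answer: 24765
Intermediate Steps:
-65*(-273 - 108) = -65*(-381) = 24765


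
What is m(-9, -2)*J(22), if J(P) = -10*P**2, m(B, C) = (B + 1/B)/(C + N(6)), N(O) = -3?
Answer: -79376/9 ≈ -8819.6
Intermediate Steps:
m(B, C) = (B + 1/B)/(-3 + C) (m(B, C) = (B + 1/B)/(C - 3) = (B + 1/B)/(-3 + C))
m(-9, -2)*J(22) = ((1 + (-9)**2)/((-9)*(-3 - 2)))*(-10*22**2) = (-1/9*(1 + 81)/(-5))*(-10*484) = -1/9*(-1/5)*82*(-4840) = (82/45)*(-4840) = -79376/9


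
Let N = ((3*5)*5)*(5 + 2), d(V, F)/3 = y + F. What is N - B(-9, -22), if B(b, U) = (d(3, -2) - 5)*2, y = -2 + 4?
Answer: 535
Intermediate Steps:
y = 2
d(V, F) = 6 + 3*F (d(V, F) = 3*(2 + F) = 6 + 3*F)
B(b, U) = -10 (B(b, U) = ((6 + 3*(-2)) - 5)*2 = ((6 - 6) - 5)*2 = (0 - 5)*2 = -5*2 = -10)
N = 525 (N = (15*5)*7 = 75*7 = 525)
N - B(-9, -22) = 525 - 1*(-10) = 525 + 10 = 535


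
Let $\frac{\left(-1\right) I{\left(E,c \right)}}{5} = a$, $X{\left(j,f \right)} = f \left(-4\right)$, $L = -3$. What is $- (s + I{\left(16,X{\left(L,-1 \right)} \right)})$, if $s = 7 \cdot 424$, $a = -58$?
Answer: $-3258$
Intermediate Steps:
$X{\left(j,f \right)} = - 4 f$
$I{\left(E,c \right)} = 290$ ($I{\left(E,c \right)} = \left(-5\right) \left(-58\right) = 290$)
$s = 2968$
$- (s + I{\left(16,X{\left(L,-1 \right)} \right)}) = - (2968 + 290) = \left(-1\right) 3258 = -3258$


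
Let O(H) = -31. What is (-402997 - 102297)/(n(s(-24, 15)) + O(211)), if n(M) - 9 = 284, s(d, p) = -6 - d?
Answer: -252647/131 ≈ -1928.6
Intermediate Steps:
n(M) = 293 (n(M) = 9 + 284 = 293)
(-402997 - 102297)/(n(s(-24, 15)) + O(211)) = (-402997 - 102297)/(293 - 31) = -505294/262 = -505294*1/262 = -252647/131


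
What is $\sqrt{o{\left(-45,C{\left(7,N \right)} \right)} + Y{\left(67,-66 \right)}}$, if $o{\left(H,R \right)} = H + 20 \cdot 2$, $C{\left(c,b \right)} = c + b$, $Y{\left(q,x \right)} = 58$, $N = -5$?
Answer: $\sqrt{53} \approx 7.2801$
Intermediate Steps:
$C{\left(c,b \right)} = b + c$
$o{\left(H,R \right)} = 40 + H$ ($o{\left(H,R \right)} = H + 40 = 40 + H$)
$\sqrt{o{\left(-45,C{\left(7,N \right)} \right)} + Y{\left(67,-66 \right)}} = \sqrt{\left(40 - 45\right) + 58} = \sqrt{-5 + 58} = \sqrt{53}$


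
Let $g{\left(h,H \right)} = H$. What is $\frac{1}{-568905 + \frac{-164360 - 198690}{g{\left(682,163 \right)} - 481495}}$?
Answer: $- \frac{240666}{136915909205} \approx -1.7578 \cdot 10^{-6}$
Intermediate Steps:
$\frac{1}{-568905 + \frac{-164360 - 198690}{g{\left(682,163 \right)} - 481495}} = \frac{1}{-568905 + \frac{-164360 - 198690}{163 - 481495}} = \frac{1}{-568905 - \frac{363050}{-481332}} = \frac{1}{-568905 - - \frac{181525}{240666}} = \frac{1}{-568905 + \frac{181525}{240666}} = \frac{1}{- \frac{136915909205}{240666}} = - \frac{240666}{136915909205}$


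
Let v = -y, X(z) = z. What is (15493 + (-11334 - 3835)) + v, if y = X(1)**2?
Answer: 323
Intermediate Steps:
y = 1 (y = 1**2 = 1)
v = -1 (v = -1*1 = -1)
(15493 + (-11334 - 3835)) + v = (15493 + (-11334 - 3835)) - 1 = (15493 - 15169) - 1 = 324 - 1 = 323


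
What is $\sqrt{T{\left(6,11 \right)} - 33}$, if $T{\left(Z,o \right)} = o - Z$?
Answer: $2 i \sqrt{7} \approx 5.2915 i$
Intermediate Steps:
$\sqrt{T{\left(6,11 \right)} - 33} = \sqrt{\left(11 - 6\right) - 33} = \sqrt{5 - 33} = \sqrt{-28} = 2 i \sqrt{7}$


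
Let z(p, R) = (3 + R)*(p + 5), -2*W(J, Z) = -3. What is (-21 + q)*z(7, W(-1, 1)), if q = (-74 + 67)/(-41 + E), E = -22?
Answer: -1128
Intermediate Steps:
W(J, Z) = 3/2 (W(J, Z) = -½*(-3) = 3/2)
z(p, R) = (3 + R)*(5 + p)
q = ⅑ (q = (-74 + 67)/(-41 - 22) = -7/(-63) = -7*(-1/63) = ⅑ ≈ 0.11111)
(-21 + q)*z(7, W(-1, 1)) = (-21 + ⅑)*(15 + 3*7 + 5*(3/2) + (3/2)*7) = -188*(15 + 21 + 15/2 + 21/2)/9 = -188/9*54 = -1128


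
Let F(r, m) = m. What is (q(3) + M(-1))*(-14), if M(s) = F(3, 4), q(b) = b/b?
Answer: -70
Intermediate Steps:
q(b) = 1
M(s) = 4
(q(3) + M(-1))*(-14) = (1 + 4)*(-14) = 5*(-14) = -70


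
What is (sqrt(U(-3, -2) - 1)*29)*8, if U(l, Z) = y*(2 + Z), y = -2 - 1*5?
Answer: 232*I ≈ 232.0*I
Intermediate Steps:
y = -7 (y = -2 - 5 = -7)
U(l, Z) = -14 - 7*Z (U(l, Z) = -7*(2 + Z) = -14 - 7*Z)
(sqrt(U(-3, -2) - 1)*29)*8 = (sqrt((-14 - 7*(-2)) - 1)*29)*8 = (sqrt((-14 + 14) - 1)*29)*8 = (sqrt(0 - 1)*29)*8 = (sqrt(-1)*29)*8 = (I*29)*8 = (29*I)*8 = 232*I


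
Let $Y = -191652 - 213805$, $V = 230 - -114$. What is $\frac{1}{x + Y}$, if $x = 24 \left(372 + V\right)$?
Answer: $- \frac{1}{388273} \approx -2.5755 \cdot 10^{-6}$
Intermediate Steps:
$V = 344$ ($V = 230 + 114 = 344$)
$Y = -405457$ ($Y = -191652 - 213805 = -405457$)
$x = 17184$ ($x = 24 \left(372 + 344\right) = 24 \cdot 716 = 17184$)
$\frac{1}{x + Y} = \frac{1}{17184 - 405457} = \frac{1}{-388273} = - \frac{1}{388273}$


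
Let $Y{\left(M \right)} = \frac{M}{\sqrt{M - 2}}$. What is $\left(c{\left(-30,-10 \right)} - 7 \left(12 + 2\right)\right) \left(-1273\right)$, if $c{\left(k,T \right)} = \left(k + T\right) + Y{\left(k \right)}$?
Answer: $175674 - \frac{19095 i \sqrt{2}}{4} \approx 1.7567 \cdot 10^{5} - 6751.1 i$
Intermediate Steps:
$Y{\left(M \right)} = \frac{M}{\sqrt{-2 + M}}$
$c{\left(k,T \right)} = T + k + \frac{k}{\sqrt{-2 + k}}$ ($c{\left(k,T \right)} = \left(k + T\right) + \frac{k}{\sqrt{-2 + k}} = \left(T + k\right) + \frac{k}{\sqrt{-2 + k}} = T + k + \frac{k}{\sqrt{-2 + k}}$)
$\left(c{\left(-30,-10 \right)} - 7 \left(12 + 2\right)\right) \left(-1273\right) = \left(\left(-10 - 30 - \frac{30}{\sqrt{-2 - 30}}\right) - 7 \left(12 + 2\right)\right) \left(-1273\right) = \left(\left(-10 - 30 - \frac{30}{4 i \sqrt{2}}\right) - 98\right) \left(-1273\right) = \left(\left(-10 - 30 - 30 \left(- \frac{i \sqrt{2}}{8}\right)\right) - 98\right) \left(-1273\right) = \left(\left(-10 - 30 + \frac{15 i \sqrt{2}}{4}\right) - 98\right) \left(-1273\right) = \left(\left(-40 + \frac{15 i \sqrt{2}}{4}\right) - 98\right) \left(-1273\right) = \left(-138 + \frac{15 i \sqrt{2}}{4}\right) \left(-1273\right) = 175674 - \frac{19095 i \sqrt{2}}{4}$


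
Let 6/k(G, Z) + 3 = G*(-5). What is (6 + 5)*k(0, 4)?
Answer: -22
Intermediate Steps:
k(G, Z) = 6/(-3 - 5*G) (k(G, Z) = 6/(-3 + G*(-5)) = 6/(-3 - 5*G))
(6 + 5)*k(0, 4) = (6 + 5)*(-6/(3 + 5*0)) = 11*(-6/(3 + 0)) = 11*(-6/3) = 11*(-6*⅓) = 11*(-2) = -22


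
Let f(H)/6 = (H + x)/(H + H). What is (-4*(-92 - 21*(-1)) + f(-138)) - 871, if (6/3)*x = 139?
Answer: -53867/92 ≈ -585.51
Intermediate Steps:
x = 139/2 (x = (1/2)*139 = 139/2 ≈ 69.500)
f(H) = 3*(139/2 + H)/H (f(H) = 6*((H + 139/2)/(H + H)) = 6*((139/2 + H)/((2*H))) = 6*((139/2 + H)*(1/(2*H))) = 6*((139/2 + H)/(2*H)) = 3*(139/2 + H)/H)
(-4*(-92 - 21*(-1)) + f(-138)) - 871 = (-4*(-92 - 21*(-1)) + (3 + (417/2)/(-138))) - 871 = (-4*(-92 + 21) + (3 + (417/2)*(-1/138))) - 871 = (-4*(-71) + (3 - 139/92)) - 871 = (284 + 137/92) - 871 = 26265/92 - 871 = -53867/92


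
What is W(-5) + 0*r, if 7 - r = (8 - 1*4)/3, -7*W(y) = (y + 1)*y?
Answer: -20/7 ≈ -2.8571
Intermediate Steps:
W(y) = -y*(1 + y)/7 (W(y) = -(y + 1)*y/7 = -(1 + y)*y/7 = -y*(1 + y)/7)
r = 17/3 (r = 7 - (8 - 1*4)/3 = 7 - (8 - 4)/3 = 7 - 4/3 = 17/3 ≈ 5.6667)
W(-5) + 0*r = -⅐*(-5)*(1 - 5) + 0*(17/3) = -⅐*(-5)*(-4) + 0 = -20/7 + 0 = -20/7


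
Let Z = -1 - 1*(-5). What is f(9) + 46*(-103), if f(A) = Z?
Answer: -4734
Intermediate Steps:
Z = 4 (Z = -1 + 5 = 4)
f(A) = 4
f(9) + 46*(-103) = 4 + 46*(-103) = 4 - 4738 = -4734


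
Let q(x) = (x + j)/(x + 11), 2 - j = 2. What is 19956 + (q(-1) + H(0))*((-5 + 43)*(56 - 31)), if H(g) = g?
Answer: 19861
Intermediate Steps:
j = 0 (j = 2 - 1*2 = 2 - 2 = 0)
q(x) = x/(11 + x) (q(x) = (x + 0)/(x + 11) = x/(11 + x))
19956 + (q(-1) + H(0))*((-5 + 43)*(56 - 31)) = 19956 + (-1/(11 - 1) + 0)*((-5 + 43)*(56 - 31)) = 19956 + (-1/10 + 0)*(38*25) = 19956 + (-1*⅒ + 0)*950 = 19956 + (-⅒ + 0)*950 = 19956 - ⅒*950 = 19956 - 95 = 19861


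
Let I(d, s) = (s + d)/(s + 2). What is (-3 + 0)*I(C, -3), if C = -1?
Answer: -12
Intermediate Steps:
I(d, s) = (d + s)/(2 + s)
(-3 + 0)*I(C, -3) = (-3 + 0)*((-1 - 3)/(2 - 3)) = -3*(-4)/(-1) = -(-3)*(-4) = -3*4 = -12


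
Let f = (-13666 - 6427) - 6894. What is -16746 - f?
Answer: 10241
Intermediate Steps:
f = -26987 (f = -20093 - 6894 = -26987)
-16746 - f = -16746 - 1*(-26987) = -16746 + 26987 = 10241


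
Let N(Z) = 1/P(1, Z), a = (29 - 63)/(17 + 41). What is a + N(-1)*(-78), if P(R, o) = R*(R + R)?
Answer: -1148/29 ≈ -39.586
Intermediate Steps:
a = -17/29 (a = -34/58 = -34*1/58 = -17/29 ≈ -0.58621)
P(R, o) = 2*R² (P(R, o) = R*(2*R) = 2*R²)
N(Z) = ½ (N(Z) = 1/(2*1²) = 1/(2*1) = 1/2 = ½)
a + N(-1)*(-78) = -17/29 + (½)*(-78) = -17/29 - 39 = -1148/29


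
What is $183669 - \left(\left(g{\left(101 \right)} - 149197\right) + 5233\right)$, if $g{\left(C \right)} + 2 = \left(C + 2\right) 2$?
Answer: $327429$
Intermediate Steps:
$g{\left(C \right)} = 2 + 2 C$ ($g{\left(C \right)} = -2 + \left(C + 2\right) 2 = -2 + \left(2 + C\right) 2 = -2 + \left(4 + 2 C\right) = 2 + 2 C$)
$183669 - \left(\left(g{\left(101 \right)} - 149197\right) + 5233\right) = 183669 - \left(\left(\left(2 + 2 \cdot 101\right) - 149197\right) + 5233\right) = 183669 - \left(\left(\left(2 + 202\right) - 149197\right) + 5233\right) = 183669 - \left(\left(204 - 149197\right) + 5233\right) = 183669 - \left(-148993 + 5233\right) = 183669 - -143760 = 183669 + 143760 = 327429$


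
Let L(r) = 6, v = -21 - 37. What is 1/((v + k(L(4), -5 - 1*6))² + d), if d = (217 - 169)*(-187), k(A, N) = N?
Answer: -1/4215 ≈ -0.00023725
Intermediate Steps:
v = -58
d = -8976 (d = 48*(-187) = -8976)
1/((v + k(L(4), -5 - 1*6))² + d) = 1/((-58 + (-5 - 1*6))² - 8976) = 1/((-58 + (-5 - 6))² - 8976) = 1/((-58 - 11)² - 8976) = 1/((-69)² - 8976) = 1/(4761 - 8976) = 1/(-4215) = -1/4215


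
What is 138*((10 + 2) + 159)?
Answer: 23598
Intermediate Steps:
138*((10 + 2) + 159) = 138*(12 + 159) = 138*171 = 23598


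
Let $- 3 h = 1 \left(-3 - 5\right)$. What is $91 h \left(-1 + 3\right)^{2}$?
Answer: $\frac{2912}{3} \approx 970.67$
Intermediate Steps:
$h = \frac{8}{3}$ ($h = - \frac{1 \left(-3 - 5\right)}{3} = - \frac{1 \left(-8\right)}{3} = \left(- \frac{1}{3}\right) \left(-8\right) = \frac{8}{3} \approx 2.6667$)
$91 h \left(-1 + 3\right)^{2} = 91 \cdot \frac{8}{3} \left(-1 + 3\right)^{2} = \frac{728 \cdot 2^{2}}{3} = \frac{728}{3} \cdot 4 = \frac{2912}{3}$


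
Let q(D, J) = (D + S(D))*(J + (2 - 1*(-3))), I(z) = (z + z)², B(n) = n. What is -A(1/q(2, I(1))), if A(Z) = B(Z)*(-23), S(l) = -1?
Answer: 23/9 ≈ 2.5556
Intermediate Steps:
I(z) = 4*z² (I(z) = (2*z)² = 4*z²)
q(D, J) = (-1 + D)*(5 + J) (q(D, J) = (D - 1)*(J + (2 - 1*(-3))) = (-1 + D)*(J + (2 + 3)) = (-1 + D)*(J + 5) = (-1 + D)*(5 + J))
A(Z) = -23*Z (A(Z) = Z*(-23) = -23*Z)
-A(1/q(2, I(1))) = -(-23)/(-5 - 4*1² + 5*2 + 2*(4*1²)) = -(-23)/(-5 - 4 + 10 + 2*(4*1)) = -(-23)/(-5 - 1*4 + 10 + 2*4) = -(-23)/(-5 - 4 + 10 + 8) = -(-23)/9 = -1*(-23/9) = 23/9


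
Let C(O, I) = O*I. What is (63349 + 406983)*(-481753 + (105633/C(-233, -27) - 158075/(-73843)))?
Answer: -11694950733081993260/51616257 ≈ -2.2657e+11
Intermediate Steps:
C(O, I) = I*O
(63349 + 406983)*(-481753 + (105633/C(-233, -27) - 158075/(-73843))) = (63349 + 406983)*(-481753 + (105633/((-27*(-233))) - 158075/(-73843))) = 470332*(-481753 + (105633/6291 - 158075*(-1/73843))) = 470332*(-481753 + (105633*(1/6291) + 158075/73843)) = 470332*(-481753 + (11737/699 + 158075/73843)) = 470332*(-481753 + 977189716/51616257) = 470332*(-24865309468805/51616257) = -11694950733081993260/51616257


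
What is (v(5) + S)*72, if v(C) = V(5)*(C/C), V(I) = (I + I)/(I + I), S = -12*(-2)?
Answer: 1800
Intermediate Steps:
S = 24
V(I) = 1 (V(I) = (2*I)/((2*I)) = (2*I)*(1/(2*I)) = 1)
v(C) = 1 (v(C) = 1*(C/C) = 1*1 = 1)
(v(5) + S)*72 = (1 + 24)*72 = 25*72 = 1800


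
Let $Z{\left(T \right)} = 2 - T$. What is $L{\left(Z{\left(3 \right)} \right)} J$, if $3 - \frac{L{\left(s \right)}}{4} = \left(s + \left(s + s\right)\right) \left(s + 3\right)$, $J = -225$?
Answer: $-8100$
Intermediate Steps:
$L{\left(s \right)} = 12 - 12 s \left(3 + s\right)$ ($L{\left(s \right)} = 12 - 4 \left(s + \left(s + s\right)\right) \left(s + 3\right) = 12 - 4 \left(s + 2 s\right) \left(3 + s\right) = 12 - 4 \cdot 3 s \left(3 + s\right) = 12 - 12 s \left(3 + s\right)$)
$L{\left(Z{\left(3 \right)} \right)} J = \left(12 - 36 \left(2 - 3\right) - 12 \left(2 - 3\right)^{2}\right) \left(-225\right) = \left(12 - -36 - 12 \left(-1\right)^{2}\right) \left(-225\right) = \left(12 + 36 - 12\right) \left(-225\right) = 36 \left(-225\right) = -8100$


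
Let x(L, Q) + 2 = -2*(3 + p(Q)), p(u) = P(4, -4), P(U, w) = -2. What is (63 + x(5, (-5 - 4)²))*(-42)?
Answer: -2478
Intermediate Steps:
p(u) = -2
x(L, Q) = -4 (x(L, Q) = -2 - 2*(3 - 2) = -2 - 2*1 = -2 - 2 = -4)
(63 + x(5, (-5 - 4)²))*(-42) = (63 - 4)*(-42) = 59*(-42) = -2478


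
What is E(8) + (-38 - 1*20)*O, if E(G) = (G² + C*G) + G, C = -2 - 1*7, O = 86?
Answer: -4988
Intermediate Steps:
C = -9 (C = -2 - 7 = -9)
E(G) = G² - 8*G (E(G) = (G² - 9*G) + G = G² - 8*G)
E(8) + (-38 - 1*20)*O = 8*(-8 + 8) + (-38 - 1*20)*86 = 8*0 + (-38 - 20)*86 = 0 - 58*86 = 0 - 4988 = -4988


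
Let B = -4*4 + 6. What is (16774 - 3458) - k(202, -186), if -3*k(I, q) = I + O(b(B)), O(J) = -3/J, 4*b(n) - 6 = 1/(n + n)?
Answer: 4777610/357 ≈ 13383.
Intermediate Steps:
B = -10 (B = -16 + 6 = -10)
b(n) = 3/2 + 1/(8*n) (b(n) = 3/2 + 1/(4*(n + n)) = 3/2 + 1/(4*((2*n))) = 3/2 + (1/(2*n))/4 = 3/2 + 1/(8*n))
k(I, q) = 80/119 - I/3 (k(I, q) = -(I - 3*(-80/(1 + 12*(-10))))/3 = -(I - 3*(-80/(1 - 120)))/3 = -(I - 3/((1/8)*(-1/10)*(-119)))/3 = -(I - 3/119/80)/3 = -(I - 3*80/119)/3 = -(I - 240/119)/3 = -(-240/119 + I)/3 = 80/119 - I/3)
(16774 - 3458) - k(202, -186) = (16774 - 3458) - (80/119 - 1/3*202) = 13316 - (80/119 - 202/3) = 13316 - 1*(-23798/357) = 13316 + 23798/357 = 4777610/357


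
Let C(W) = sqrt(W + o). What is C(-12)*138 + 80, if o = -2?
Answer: 80 + 138*I*sqrt(14) ≈ 80.0 + 516.35*I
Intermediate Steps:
C(W) = sqrt(-2 + W) (C(W) = sqrt(W - 2) = sqrt(-2 + W))
C(-12)*138 + 80 = sqrt(-2 - 12)*138 + 80 = sqrt(-14)*138 + 80 = (I*sqrt(14))*138 + 80 = 138*I*sqrt(14) + 80 = 80 + 138*I*sqrt(14)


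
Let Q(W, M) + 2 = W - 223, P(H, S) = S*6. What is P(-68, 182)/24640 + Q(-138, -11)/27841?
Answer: 69669/2227280 ≈ 0.031280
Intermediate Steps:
P(H, S) = 6*S
Q(W, M) = -225 + W (Q(W, M) = -2 + (W - 223) = -2 + (-223 + W) = -225 + W)
P(-68, 182)/24640 + Q(-138, -11)/27841 = (6*182)/24640 + (-225 - 138)/27841 = 1092*(1/24640) - 363*1/27841 = 39/880 - 33/2531 = 69669/2227280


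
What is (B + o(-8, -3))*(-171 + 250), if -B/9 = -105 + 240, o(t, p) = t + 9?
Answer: -95906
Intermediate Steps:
o(t, p) = 9 + t
B = -1215 (B = -9*(-105 + 240) = -9*135 = -1215)
(B + o(-8, -3))*(-171 + 250) = (-1215 + (9 - 8))*(-171 + 250) = (-1215 + 1)*79 = -1214*79 = -95906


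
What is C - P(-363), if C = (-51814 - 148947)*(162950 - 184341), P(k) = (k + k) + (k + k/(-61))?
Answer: 261963257677/61 ≈ 4.2945e+9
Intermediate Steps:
P(k) = 182*k/61 (P(k) = 2*k + (k + k*(-1/61)) = 2*k + (k - k/61) = 2*k + 60*k/61 = 182*k/61)
C = 4294478551 (C = -200761*(-21391) = 4294478551)
C - P(-363) = 4294478551 - 182*(-363)/61 = 4294478551 - 1*(-66066/61) = 4294478551 + 66066/61 = 261963257677/61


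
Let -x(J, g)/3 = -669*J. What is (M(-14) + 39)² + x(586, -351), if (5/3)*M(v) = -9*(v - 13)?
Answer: 30256326/25 ≈ 1.2103e+6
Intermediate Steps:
M(v) = 351/5 - 27*v/5 (M(v) = 3*(-9*(v - 13))/5 = 3*(-9*(-13 + v))/5 = 3*(117 - 9*v)/5 = 351/5 - 27*v/5)
x(J, g) = 2007*J (x(J, g) = -(-2007)*J = 2007*J)
(M(-14) + 39)² + x(586, -351) = ((351/5 - 27/5*(-14)) + 39)² + 2007*586 = ((351/5 + 378/5) + 39)² + 1176102 = (729/5 + 39)² + 1176102 = (924/5)² + 1176102 = 853776/25 + 1176102 = 30256326/25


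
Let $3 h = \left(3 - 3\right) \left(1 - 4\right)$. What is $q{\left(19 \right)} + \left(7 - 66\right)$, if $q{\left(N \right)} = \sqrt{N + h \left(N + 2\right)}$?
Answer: $-59 + \sqrt{19} \approx -54.641$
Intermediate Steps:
$h = 0$ ($h = \frac{\left(3 - 3\right) \left(1 - 4\right)}{3} = \frac{0 \left(-3\right)}{3} = \frac{1}{3} \cdot 0 = 0$)
$q{\left(N \right)} = \sqrt{N}$ ($q{\left(N \right)} = \sqrt{N + 0 \left(N + 2\right)} = \sqrt{N + 0 \left(2 + N\right)} = \sqrt{N + 0} = \sqrt{N}$)
$q{\left(19 \right)} + \left(7 - 66\right) = \sqrt{19} + \left(7 - 66\right) = \sqrt{19} - 59 = -59 + \sqrt{19}$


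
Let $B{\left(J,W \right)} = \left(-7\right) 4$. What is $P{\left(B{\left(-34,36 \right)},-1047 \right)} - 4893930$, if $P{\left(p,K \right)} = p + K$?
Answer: $-4895005$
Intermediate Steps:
$B{\left(J,W \right)} = -28$
$P{\left(p,K \right)} = K + p$
$P{\left(B{\left(-34,36 \right)},-1047 \right)} - 4893930 = \left(-1047 - 28\right) - 4893930 = -1075 - 4893930 = -4895005$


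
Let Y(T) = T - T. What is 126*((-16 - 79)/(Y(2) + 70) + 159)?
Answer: 19863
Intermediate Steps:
Y(T) = 0
126*((-16 - 79)/(Y(2) + 70) + 159) = 126*((-16 - 79)/(0 + 70) + 159) = 126*(-95/70 + 159) = 126*(-95*1/70 + 159) = 126*(-19/14 + 159) = 126*(2207/14) = 19863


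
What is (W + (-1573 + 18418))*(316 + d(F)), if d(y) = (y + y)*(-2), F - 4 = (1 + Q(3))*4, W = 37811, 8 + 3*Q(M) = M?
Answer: 50939392/3 ≈ 1.6980e+7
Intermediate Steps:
Q(M) = -8/3 + M/3
F = 4/3 (F = 4 + (1 + (-8/3 + (⅓)*3))*4 = 4 + (1 + (-8/3 + 1))*4 = 4 + (1 - 5/3)*4 = 4 - ⅔*4 = 4 - 8/3 = 4/3 ≈ 1.3333)
d(y) = -4*y (d(y) = (2*y)*(-2) = -4*y)
(W + (-1573 + 18418))*(316 + d(F)) = (37811 + (-1573 + 18418))*(316 - 4*4/3) = (37811 + 16845)*(316 - 16/3) = 54656*(932/3) = 50939392/3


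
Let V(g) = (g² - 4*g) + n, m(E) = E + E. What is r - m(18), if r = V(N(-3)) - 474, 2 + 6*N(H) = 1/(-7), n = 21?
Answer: -95539/196 ≈ -487.44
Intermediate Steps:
m(E) = 2*E
N(H) = -5/14 (N(H) = -⅓ + (⅙)/(-7) = -⅓ + (⅙)*(-⅐) = -⅓ - 1/42 = -5/14)
V(g) = 21 + g² - 4*g (V(g) = (g² - 4*g) + 21 = 21 + g² - 4*g)
r = -88483/196 (r = (21 + (-5/14)² - 4*(-5/14)) - 474 = (21 + 25/196 + 10/7) - 474 = 4421/196 - 474 = -88483/196 ≈ -451.44)
r - m(18) = -88483/196 - 2*18 = -88483/196 - 1*36 = -88483/196 - 36 = -95539/196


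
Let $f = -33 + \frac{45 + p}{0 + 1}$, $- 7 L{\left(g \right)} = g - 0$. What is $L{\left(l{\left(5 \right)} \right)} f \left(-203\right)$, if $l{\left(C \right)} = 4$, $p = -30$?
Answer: $-2088$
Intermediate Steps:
$L{\left(g \right)} = - \frac{g}{7}$ ($L{\left(g \right)} = - \frac{g - 0}{7} = - \frac{g + 0}{7} = - \frac{g}{7}$)
$f = -18$ ($f = -33 + \frac{45 - 30}{0 + 1} = -33 + \frac{15}{1} = -33 + 15 \cdot 1 = -33 + 15 = -18$)
$L{\left(l{\left(5 \right)} \right)} f \left(-203\right) = \left(- \frac{1}{7}\right) 4 \left(-18\right) \left(-203\right) = \left(- \frac{4}{7}\right) \left(-18\right) \left(-203\right) = \frac{72}{7} \left(-203\right) = -2088$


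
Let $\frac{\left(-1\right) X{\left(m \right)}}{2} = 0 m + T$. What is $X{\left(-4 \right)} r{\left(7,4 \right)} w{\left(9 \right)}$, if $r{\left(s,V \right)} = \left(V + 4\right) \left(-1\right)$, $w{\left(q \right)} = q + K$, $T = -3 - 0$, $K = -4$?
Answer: $-240$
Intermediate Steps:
$T = -3$ ($T = -3 + 0 = -3$)
$w{\left(q \right)} = -4 + q$ ($w{\left(q \right)} = q - 4 = -4 + q$)
$X{\left(m \right)} = 6$ ($X{\left(m \right)} = - 2 \left(0 m - 3\right) = - 2 \left(0 - 3\right) = \left(-2\right) \left(-3\right) = 6$)
$r{\left(s,V \right)} = -4 - V$ ($r{\left(s,V \right)} = \left(4 + V\right) \left(-1\right) = -4 - V$)
$X{\left(-4 \right)} r{\left(7,4 \right)} w{\left(9 \right)} = 6 \left(-4 - 4\right) \left(-4 + 9\right) = 6 \left(-4 - 4\right) 5 = 6 \left(-8\right) 5 = \left(-48\right) 5 = -240$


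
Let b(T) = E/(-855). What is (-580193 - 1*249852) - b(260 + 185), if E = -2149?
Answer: -709690624/855 ≈ -8.3005e+5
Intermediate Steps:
b(T) = 2149/855 (b(T) = -2149/(-855) = -2149*(-1/855) = 2149/855)
(-580193 - 1*249852) - b(260 + 185) = (-580193 - 1*249852) - 1*2149/855 = (-580193 - 249852) - 2149/855 = -830045 - 2149/855 = -709690624/855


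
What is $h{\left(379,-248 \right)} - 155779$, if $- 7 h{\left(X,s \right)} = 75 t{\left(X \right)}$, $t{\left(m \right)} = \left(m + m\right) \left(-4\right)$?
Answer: $- \frac{863053}{7} \approx -1.2329 \cdot 10^{5}$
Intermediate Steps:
$t{\left(m \right)} = - 8 m$ ($t{\left(m \right)} = 2 m \left(-4\right) = - 8 m$)
$h{\left(X,s \right)} = \frac{600 X}{7}$ ($h{\left(X,s \right)} = - \frac{75 \left(- 8 X\right)}{7} = - \frac{\left(-600\right) X}{7} = \frac{600 X}{7}$)
$h{\left(379,-248 \right)} - 155779 = \frac{600}{7} \cdot 379 - 155779 = \frac{227400}{7} - 155779 = - \frac{863053}{7}$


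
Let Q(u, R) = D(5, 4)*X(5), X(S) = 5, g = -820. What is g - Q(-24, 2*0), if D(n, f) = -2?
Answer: -810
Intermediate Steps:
Q(u, R) = -10 (Q(u, R) = -2*5 = -10)
g - Q(-24, 2*0) = -820 - 1*(-10) = -820 + 10 = -810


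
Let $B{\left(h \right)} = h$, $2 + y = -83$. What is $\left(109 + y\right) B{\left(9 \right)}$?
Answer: $216$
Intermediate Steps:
$y = -85$ ($y = -2 - 83 = -85$)
$\left(109 + y\right) B{\left(9 \right)} = \left(109 - 85\right) 9 = 24 \cdot 9 = 216$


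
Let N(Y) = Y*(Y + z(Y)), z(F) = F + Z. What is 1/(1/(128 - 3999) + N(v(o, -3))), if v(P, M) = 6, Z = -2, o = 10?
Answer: 3871/232259 ≈ 0.016667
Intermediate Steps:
z(F) = -2 + F (z(F) = F - 2 = -2 + F)
N(Y) = Y*(-2 + 2*Y) (N(Y) = Y*(Y + (-2 + Y)) = Y*(-2 + 2*Y))
1/(1/(128 - 3999) + N(v(o, -3))) = 1/(1/(128 - 3999) + 2*6*(-1 + 6)) = 1/(1/(-3871) + 2*6*5) = 1/(-1/3871 + 60) = 1/(232259/3871) = 3871/232259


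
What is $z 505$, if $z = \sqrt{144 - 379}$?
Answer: $505 i \sqrt{235} \approx 7741.5 i$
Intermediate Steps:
$z = i \sqrt{235}$ ($z = \sqrt{-235} = i \sqrt{235} \approx 15.33 i$)
$z 505 = i \sqrt{235} \cdot 505 = 505 i \sqrt{235}$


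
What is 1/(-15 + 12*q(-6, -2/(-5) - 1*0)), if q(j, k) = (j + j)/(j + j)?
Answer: -⅓ ≈ -0.33333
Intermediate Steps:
q(j, k) = 1 (q(j, k) = (2*j)/((2*j)) = (2*j)*(1/(2*j)) = 1)
1/(-15 + 12*q(-6, -2/(-5) - 1*0)) = 1/(-15 + 12*1) = 1/(-15 + 12) = 1/(-3) = -⅓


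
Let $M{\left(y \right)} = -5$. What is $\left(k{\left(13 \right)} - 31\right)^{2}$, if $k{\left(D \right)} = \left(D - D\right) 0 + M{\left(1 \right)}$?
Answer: $1296$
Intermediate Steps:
$k{\left(D \right)} = -5$ ($k{\left(D \right)} = \left(D - D\right) 0 - 5 = 0 \cdot 0 - 5 = 0 - 5 = -5$)
$\left(k{\left(13 \right)} - 31\right)^{2} = \left(-5 - 31\right)^{2} = \left(-36\right)^{2} = 1296$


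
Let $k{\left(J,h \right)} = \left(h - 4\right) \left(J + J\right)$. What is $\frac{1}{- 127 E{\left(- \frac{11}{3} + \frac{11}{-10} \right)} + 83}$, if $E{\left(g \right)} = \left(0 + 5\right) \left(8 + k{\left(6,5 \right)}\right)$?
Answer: $- \frac{1}{12617} \approx -7.9258 \cdot 10^{-5}$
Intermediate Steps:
$k{\left(J,h \right)} = 2 J \left(-4 + h\right)$ ($k{\left(J,h \right)} = \left(-4 + h\right) 2 J = 2 J \left(-4 + h\right)$)
$E{\left(g \right)} = 100$ ($E{\left(g \right)} = \left(0 + 5\right) \left(8 + 2 \cdot 6 \left(-4 + 5\right)\right) = 5 \left(8 + 2 \cdot 6 \cdot 1\right) = 5 \left(8 + 12\right) = 5 \cdot 20 = 100$)
$\frac{1}{- 127 E{\left(- \frac{11}{3} + \frac{11}{-10} \right)} + 83} = \frac{1}{\left(-127\right) 100 + 83} = \frac{1}{-12700 + 83} = \frac{1}{-12617} = - \frac{1}{12617}$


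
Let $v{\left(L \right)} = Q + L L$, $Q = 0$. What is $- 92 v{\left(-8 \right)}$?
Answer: $-5888$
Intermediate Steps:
$v{\left(L \right)} = L^{2}$ ($v{\left(L \right)} = 0 + L L = 0 + L^{2} = L^{2}$)
$- 92 v{\left(-8 \right)} = - 92 \left(-8\right)^{2} = \left(-92\right) 64 = -5888$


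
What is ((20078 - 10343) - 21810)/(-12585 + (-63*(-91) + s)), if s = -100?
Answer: 12075/6952 ≈ 1.7369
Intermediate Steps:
((20078 - 10343) - 21810)/(-12585 + (-63*(-91) + s)) = ((20078 - 10343) - 21810)/(-12585 + (-63*(-91) - 100)) = (9735 - 21810)/(-12585 + (5733 - 100)) = -12075/(-12585 + 5633) = -12075/(-6952) = -12075*(-1/6952) = 12075/6952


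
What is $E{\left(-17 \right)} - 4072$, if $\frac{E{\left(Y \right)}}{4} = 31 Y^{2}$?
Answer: $31764$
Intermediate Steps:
$E{\left(Y \right)} = 124 Y^{2}$ ($E{\left(Y \right)} = 4 \cdot 31 Y^{2} = 124 Y^{2}$)
$E{\left(-17 \right)} - 4072 = 124 \left(-17\right)^{2} - 4072 = 124 \cdot 289 - 4072 = 35836 - 4072 = 31764$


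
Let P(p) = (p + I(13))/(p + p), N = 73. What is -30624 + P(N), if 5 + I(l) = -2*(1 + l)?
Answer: -2235532/73 ≈ -30624.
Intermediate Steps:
I(l) = -7 - 2*l (I(l) = -5 - 2*(1 + l) = -5 + (-2 - 2*l) = -7 - 2*l)
P(p) = (-33 + p)/(2*p) (P(p) = (p + (-7 - 2*13))/(p + p) = (p + (-7 - 26))/((2*p)) = (p - 33)*(1/(2*p)) = (-33 + p)*(1/(2*p)) = (-33 + p)/(2*p))
-30624 + P(N) = -30624 + (1/2)*(-33 + 73)/73 = -30624 + (1/2)*(1/73)*40 = -30624 + 20/73 = -2235532/73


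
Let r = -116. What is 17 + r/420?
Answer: 1756/105 ≈ 16.724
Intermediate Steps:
17 + r/420 = 17 - 116/420 = 17 - 116*1/420 = 17 - 29/105 = 1756/105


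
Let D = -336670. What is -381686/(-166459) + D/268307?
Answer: 46367274072/44662114913 ≈ 1.0382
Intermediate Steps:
-381686/(-166459) + D/268307 = -381686/(-166459) - 336670/268307 = -381686*(-1/166459) - 336670*1/268307 = 381686/166459 - 336670/268307 = 46367274072/44662114913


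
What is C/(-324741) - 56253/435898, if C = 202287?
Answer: -35481384733/47184650806 ≈ -0.75197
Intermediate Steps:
C/(-324741) - 56253/435898 = 202287/(-324741) - 56253/435898 = 202287*(-1/324741) - 56253*1/435898 = -67429/108247 - 56253/435898 = -35481384733/47184650806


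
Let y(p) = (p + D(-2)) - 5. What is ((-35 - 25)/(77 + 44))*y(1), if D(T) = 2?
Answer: 120/121 ≈ 0.99174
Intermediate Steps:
y(p) = -3 + p (y(p) = (p + 2) - 5 = (2 + p) - 5 = -3 + p)
((-35 - 25)/(77 + 44))*y(1) = ((-35 - 25)/(77 + 44))*(-3 + 1) = -60/121*(-2) = 120/121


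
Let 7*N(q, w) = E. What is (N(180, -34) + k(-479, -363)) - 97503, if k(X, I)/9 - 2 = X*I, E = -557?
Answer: 10271299/7 ≈ 1.4673e+6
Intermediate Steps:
N(q, w) = -557/7 (N(q, w) = (⅐)*(-557) = -557/7)
k(X, I) = 18 + 9*I*X (k(X, I) = 18 + 9*(X*I) = 18 + 9*(I*X) = 18 + 9*I*X)
(N(180, -34) + k(-479, -363)) - 97503 = (-557/7 + (18 + 9*(-363)*(-479))) - 97503 = (-557/7 + (18 + 1564893)) - 97503 = (-557/7 + 1564911) - 97503 = 10953820/7 - 97503 = 10271299/7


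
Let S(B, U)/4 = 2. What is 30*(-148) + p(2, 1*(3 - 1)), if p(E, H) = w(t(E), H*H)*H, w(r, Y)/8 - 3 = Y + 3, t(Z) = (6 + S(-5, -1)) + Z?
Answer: -4280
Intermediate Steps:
S(B, U) = 8 (S(B, U) = 4*2 = 8)
t(Z) = 14 + Z (t(Z) = (6 + 8) + Z = 14 + Z)
w(r, Y) = 48 + 8*Y (w(r, Y) = 24 + 8*(Y + 3) = 24 + 8*(3 + Y) = 24 + (24 + 8*Y) = 48 + 8*Y)
p(E, H) = H*(48 + 8*H**2) (p(E, H) = (48 + 8*(H*H))*H = (48 + 8*H**2)*H = H*(48 + 8*H**2))
30*(-148) + p(2, 1*(3 - 1)) = 30*(-148) + 8*(1*(3 - 1))*(6 + (1*(3 - 1))**2) = -4440 + 8*(1*2)*(6 + (1*2)**2) = -4440 + 8*2*(6 + 2**2) = -4440 + 8*2*(6 + 4) = -4440 + 8*2*10 = -4440 + 160 = -4280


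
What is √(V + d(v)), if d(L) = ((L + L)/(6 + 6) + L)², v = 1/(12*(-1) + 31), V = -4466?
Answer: I*√58040087/114 ≈ 66.828*I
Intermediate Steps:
v = 1/19 (v = 1/(-12 + 31) = 1/19 ≈ 0.052632)
d(L) = 49*L²/36 (d(L) = ((2*L)/12 + L)² = ((2*L)*(1/12) + L)² = (L/6 + L)² = (7*L/6)² = 49*L²/36)
√(V + d(v)) = √(-4466 + 49*(1/19)²/36) = √(-4466 + (49/36)*(1/361)) = √(-4466 + 49/12996) = √(-58040087/12996) = I*√58040087/114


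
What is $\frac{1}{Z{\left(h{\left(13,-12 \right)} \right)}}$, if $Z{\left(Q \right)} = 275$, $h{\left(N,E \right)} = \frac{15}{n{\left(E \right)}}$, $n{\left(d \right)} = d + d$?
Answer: $\frac{1}{275} \approx 0.0036364$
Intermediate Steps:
$n{\left(d \right)} = 2 d$
$h{\left(N,E \right)} = \frac{15}{2 E}$
$\frac{1}{Z{\left(h{\left(13,-12 \right)} \right)}} = \frac{1}{275}$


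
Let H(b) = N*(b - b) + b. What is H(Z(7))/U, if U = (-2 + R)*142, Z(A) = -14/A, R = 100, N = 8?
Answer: -1/6958 ≈ -0.00014372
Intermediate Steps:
H(b) = b (H(b) = 8*(b - b) + b = 8*0 + b = 0 + b = b)
U = 13916 (U = (-2 + 100)*142 = 98*142 = 13916)
H(Z(7))/U = -14/7/13916 = -14*1/7*(1/13916) = -2*1/13916 = -1/6958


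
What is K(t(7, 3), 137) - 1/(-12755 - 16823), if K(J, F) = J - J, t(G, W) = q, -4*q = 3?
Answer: 1/29578 ≈ 3.3809e-5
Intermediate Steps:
q = -3/4 (q = -1/4*3 = -3/4 ≈ -0.75000)
t(G, W) = -3/4
K(J, F) = 0
K(t(7, 3), 137) - 1/(-12755 - 16823) = 0 - 1/(-12755 - 16823) = 0 - 1/(-29578) = 0 - 1*(-1/29578) = 0 + 1/29578 = 1/29578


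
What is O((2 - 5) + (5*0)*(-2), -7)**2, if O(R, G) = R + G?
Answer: 100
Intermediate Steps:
O(R, G) = G + R
O((2 - 5) + (5*0)*(-2), -7)**2 = (-7 + ((2 - 5) + (5*0)*(-2)))**2 = (-7 + (-3 + 0*(-2)))**2 = (-7 + (-3 + 0))**2 = (-7 - 3)**2 = (-10)**2 = 100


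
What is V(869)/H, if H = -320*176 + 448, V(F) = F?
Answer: -869/55872 ≈ -0.015553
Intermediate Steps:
H = -55872 (H = -56320 + 448 = -55872)
V(869)/H = 869/(-55872) = 869*(-1/55872) = -869/55872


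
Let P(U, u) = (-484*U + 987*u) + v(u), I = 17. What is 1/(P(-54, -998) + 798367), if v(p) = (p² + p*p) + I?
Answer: 1/1831502 ≈ 5.4600e-7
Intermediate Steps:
v(p) = 17 + 2*p² (v(p) = (p² + p*p) + 17 = (p² + p²) + 17 = 2*p² + 17 = 17 + 2*p²)
P(U, u) = 17 - 484*U + 2*u² + 987*u (P(U, u) = (-484*U + 987*u) + (17 + 2*u²) = 17 - 484*U + 2*u² + 987*u)
1/(P(-54, -998) + 798367) = 1/((17 - 484*(-54) + 2*(-998)² + 987*(-998)) + 798367) = 1/((17 + 26136 + 2*996004 - 985026) + 798367) = 1/((17 + 26136 + 1992008 - 985026) + 798367) = 1/(1033135 + 798367) = 1/1831502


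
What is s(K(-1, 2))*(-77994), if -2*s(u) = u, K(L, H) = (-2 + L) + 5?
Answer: 77994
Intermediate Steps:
K(L, H) = 3 + L
s(u) = -u/2
s(K(-1, 2))*(-77994) = -(3 - 1)/2*(-77994) = -1/2*2*(-77994) = -1*(-77994) = 77994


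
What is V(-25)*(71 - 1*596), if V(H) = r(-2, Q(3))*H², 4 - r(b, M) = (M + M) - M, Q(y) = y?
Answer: -328125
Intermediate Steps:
r(b, M) = 4 - M (r(b, M) = 4 - ((M + M) - M) = 4 - (2*M - M) = 4 - M)
V(H) = H² (V(H) = (4 - 1*3)*H² = (4 - 3)*H² = 1*H² = H²)
V(-25)*(71 - 1*596) = (-25)²*(71 - 1*596) = 625*(71 - 596) = 625*(-525) = -328125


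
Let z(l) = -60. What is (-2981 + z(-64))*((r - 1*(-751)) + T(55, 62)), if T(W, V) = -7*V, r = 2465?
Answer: -8460062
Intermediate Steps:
(-2981 + z(-64))*((r - 1*(-751)) + T(55, 62)) = (-2981 - 60)*((2465 - 1*(-751)) - 7*62) = -3041*((2465 + 751) - 434) = -3041*(3216 - 434) = -3041*2782 = -8460062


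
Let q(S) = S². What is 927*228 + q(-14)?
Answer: 211552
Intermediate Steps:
927*228 + q(-14) = 927*228 + (-14)² = 211356 + 196 = 211552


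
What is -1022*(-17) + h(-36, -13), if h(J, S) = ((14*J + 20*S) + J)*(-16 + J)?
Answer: 58974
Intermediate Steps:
h(J, S) = (-16 + J)*(15*J + 20*S) (h(J, S) = (15*J + 20*S)*(-16 + J) = (-16 + J)*(15*J + 20*S))
-1022*(-17) + h(-36, -13) = -1022*(-17) + (-320*(-13) - 240*(-36) + 15*(-36)² + 20*(-36)*(-13)) = 17374 + (4160 + 8640 + 15*1296 + 9360) = 17374 + (4160 + 8640 + 19440 + 9360) = 17374 + 41600 = 58974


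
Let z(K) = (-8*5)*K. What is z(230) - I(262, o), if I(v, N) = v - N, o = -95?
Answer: -9557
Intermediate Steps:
z(K) = -40*K
z(230) - I(262, o) = -40*230 - (262 - 1*(-95)) = -9200 - (262 + 95) = -9200 - 1*357 = -9200 - 357 = -9557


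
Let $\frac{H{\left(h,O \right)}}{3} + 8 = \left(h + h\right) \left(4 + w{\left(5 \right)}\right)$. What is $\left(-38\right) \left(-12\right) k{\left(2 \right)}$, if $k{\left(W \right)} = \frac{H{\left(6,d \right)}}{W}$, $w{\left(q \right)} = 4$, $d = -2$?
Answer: $60192$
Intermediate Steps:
$H{\left(h,O \right)} = -24 + 48 h$ ($H{\left(h,O \right)} = -24 + 3 \left(h + h\right) \left(4 + 4\right) = -24 + 3 \cdot 2 h 8 = -24 + 3 \cdot 16 h = -24 + 48 h$)
$k{\left(W \right)} = \frac{264}{W}$ ($k{\left(W \right)} = \frac{-24 + 48 \cdot 6}{W} = \frac{-24 + 288}{W} = \frac{264}{W}$)
$\left(-38\right) \left(-12\right) k{\left(2 \right)} = \left(-38\right) \left(-12\right) \frac{264}{2} = 456 \cdot 264 \cdot \frac{1}{2} = 456 \cdot 132 = 60192$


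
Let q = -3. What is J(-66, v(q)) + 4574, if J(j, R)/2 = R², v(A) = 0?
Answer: 4574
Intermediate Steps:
J(j, R) = 2*R²
J(-66, v(q)) + 4574 = 2*0² + 4574 = 2*0 + 4574 = 0 + 4574 = 4574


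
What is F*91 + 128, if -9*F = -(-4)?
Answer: 788/9 ≈ 87.556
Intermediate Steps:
F = -4/9 (F = -(-2)*(-2*1)/9 = -(-2)*(-2)/9 = -⅑*4 = -4/9 ≈ -0.44444)
F*91 + 128 = -4/9*91 + 128 = -364/9 + 128 = 788/9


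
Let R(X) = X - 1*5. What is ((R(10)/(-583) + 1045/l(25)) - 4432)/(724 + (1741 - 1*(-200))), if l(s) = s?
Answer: -12797458/7768475 ≈ -1.6474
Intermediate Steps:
R(X) = -5 + X (R(X) = X - 5 = -5 + X)
((R(10)/(-583) + 1045/l(25)) - 4432)/(724 + (1741 - 1*(-200))) = (((-5 + 10)/(-583) + 1045/25) - 4432)/(724 + (1741 - 1*(-200))) = ((5*(-1/583) + 1045*(1/25)) - 4432)/(724 + (1741 + 200)) = ((-5/583 + 209/5) - 4432)/(724 + 1941) = (121822/2915 - 4432)/2665 = -12797458/2915*1/2665 = -12797458/7768475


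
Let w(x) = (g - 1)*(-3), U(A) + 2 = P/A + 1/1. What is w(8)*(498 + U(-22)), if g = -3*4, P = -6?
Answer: 213330/11 ≈ 19394.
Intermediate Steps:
g = -12
U(A) = -1 - 6/A (U(A) = -2 + (-6/A + 1/1) = -2 + (-6/A + 1*1) = -2 + (-6/A + 1) = -2 + (1 - 6/A) = -1 - 6/A)
w(x) = 39 (w(x) = (-12 - 1)*(-3) = -13*(-3) = 39)
w(8)*(498 + U(-22)) = 39*(498 + (-6 - 1*(-22))/(-22)) = 39*(498 - (-6 + 22)/22) = 39*(498 - 1/22*16) = 39*(498 - 8/11) = 39*(5470/11) = 213330/11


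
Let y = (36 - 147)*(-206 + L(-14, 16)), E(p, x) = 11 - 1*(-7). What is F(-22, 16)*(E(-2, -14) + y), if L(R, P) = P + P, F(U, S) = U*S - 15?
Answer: -7094844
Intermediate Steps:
F(U, S) = -15 + S*U (F(U, S) = S*U - 15 = -15 + S*U)
E(p, x) = 18 (E(p, x) = 11 + 7 = 18)
L(R, P) = 2*P
y = 19314 (y = (36 - 147)*(-206 + 2*16) = -111*(-206 + 32) = -111*(-174) = 19314)
F(-22, 16)*(E(-2, -14) + y) = (-15 + 16*(-22))*(18 + 19314) = (-15 - 352)*19332 = -367*19332 = -7094844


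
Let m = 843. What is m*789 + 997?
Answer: 666124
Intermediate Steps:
m*789 + 997 = 843*789 + 997 = 665127 + 997 = 666124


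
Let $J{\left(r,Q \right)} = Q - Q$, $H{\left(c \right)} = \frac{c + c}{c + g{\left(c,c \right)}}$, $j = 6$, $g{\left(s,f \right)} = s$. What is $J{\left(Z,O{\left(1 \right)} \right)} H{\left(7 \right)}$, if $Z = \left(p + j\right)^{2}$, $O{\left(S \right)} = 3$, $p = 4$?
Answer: $0$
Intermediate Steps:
$Z = 100$ ($Z = \left(4 + 6\right)^{2} = 10^{2} = 100$)
$H{\left(c \right)} = 1$ ($H{\left(c \right)} = \frac{c + c}{c + c} = \frac{2 c}{2 c} = 2 c \frac{1}{2 c} = 1$)
$J{\left(r,Q \right)} = 0$
$J{\left(Z,O{\left(1 \right)} \right)} H{\left(7 \right)} = 0 \cdot 1 = 0$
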